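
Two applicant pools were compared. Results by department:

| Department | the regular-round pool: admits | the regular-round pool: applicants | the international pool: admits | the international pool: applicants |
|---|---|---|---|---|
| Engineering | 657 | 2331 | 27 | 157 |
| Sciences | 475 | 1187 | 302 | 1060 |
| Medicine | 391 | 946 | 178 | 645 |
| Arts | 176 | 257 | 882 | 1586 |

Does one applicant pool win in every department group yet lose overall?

Yes

Engineering: the regular-round pool 657/2331 = 28.2%, the international pool 27/157 = 17.2% → the regular-round pool
Sciences: the regular-round pool 475/1187 = 40.0%, the international pool 302/1060 = 28.5% → the regular-round pool
Medicine: the regular-round pool 391/946 = 41.3%, the international pool 178/645 = 27.6% → the regular-round pool
Arts: the regular-round pool 176/257 = 68.5%, the international pool 882/1586 = 55.6% → the regular-round pool
Overall: the regular-round pool 1699/4721 = 36.0%, the international pool 1389/3448 = 40.3% → the international pool
The regular-round pool wins each department group but the international pool wins overall — the comparison reverses. The regular-round pool's applicants skew toward Engineering, which has a lower base rate.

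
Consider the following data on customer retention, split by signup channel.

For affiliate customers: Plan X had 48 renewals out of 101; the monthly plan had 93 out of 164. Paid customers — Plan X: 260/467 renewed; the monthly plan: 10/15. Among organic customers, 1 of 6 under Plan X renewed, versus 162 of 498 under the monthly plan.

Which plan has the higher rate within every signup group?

Affiliate: Plan X 48/101 = 47.5%, the monthly plan 93/164 = 56.7% → the monthly plan
Paid: Plan X 260/467 = 55.7%, the monthly plan 10/15 = 66.7% → the monthly plan
Organic: Plan X 1/6 = 16.7%, the monthly plan 162/498 = 32.5% → the monthly plan
The monthly plan has the higher rate in all 3 groups.

the monthly plan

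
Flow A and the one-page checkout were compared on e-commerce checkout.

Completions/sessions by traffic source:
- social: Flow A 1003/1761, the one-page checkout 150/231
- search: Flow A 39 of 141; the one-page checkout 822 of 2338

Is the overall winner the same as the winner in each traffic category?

No

Social: Flow A 1003/1761 = 57.0%, the one-page checkout 150/231 = 64.9% → the one-page checkout
Search: Flow A 39/141 = 27.7%, the one-page checkout 822/2338 = 35.2% → the one-page checkout
Overall: Flow A 1042/1902 = 54.8%, the one-page checkout 972/2569 = 37.8% → Flow A
The one-page checkout wins each traffic group but Flow A wins overall — the comparison reverses. The one-page checkout's sessions skew toward search, which has a lower base rate.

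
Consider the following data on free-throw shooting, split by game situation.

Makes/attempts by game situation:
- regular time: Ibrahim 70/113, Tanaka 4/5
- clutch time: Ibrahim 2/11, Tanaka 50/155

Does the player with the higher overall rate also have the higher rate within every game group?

Regular time: Ibrahim 70/113 = 61.9%, Tanaka 4/5 = 80.0% → Tanaka
Clutch time: Ibrahim 2/11 = 18.2%, Tanaka 50/155 = 32.3% → Tanaka
Overall: Ibrahim 72/124 = 58.1%, Tanaka 54/160 = 33.8% → Ibrahim
Tanaka wins each game group but Ibrahim wins overall — the comparison reverses. Tanaka's attempts skew toward clutch time, which has a lower base rate.

No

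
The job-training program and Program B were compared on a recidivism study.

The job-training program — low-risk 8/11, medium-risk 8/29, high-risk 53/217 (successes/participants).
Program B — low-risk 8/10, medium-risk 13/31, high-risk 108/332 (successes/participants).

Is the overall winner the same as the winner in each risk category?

Yes

Low-risk: the job-training program 8/11 = 72.7%, Program B 8/10 = 80.0% → Program B
Medium-risk: the job-training program 8/29 = 27.6%, Program B 13/31 = 41.9% → Program B
High-risk: the job-training program 53/217 = 24.4%, Program B 108/332 = 32.5% → Program B
Overall: the job-training program 69/257 = 26.8%, Program B 129/373 = 34.6% → Program B
Program B wins overall and in every risk group — no reversal.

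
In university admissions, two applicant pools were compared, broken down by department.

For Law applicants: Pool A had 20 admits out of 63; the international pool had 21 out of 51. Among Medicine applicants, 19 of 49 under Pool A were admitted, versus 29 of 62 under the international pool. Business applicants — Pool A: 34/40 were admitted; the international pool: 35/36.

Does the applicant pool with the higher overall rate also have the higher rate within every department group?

Yes

Law: Pool A 20/63 = 31.7%, the international pool 21/51 = 41.2% → the international pool
Medicine: Pool A 19/49 = 38.8%, the international pool 29/62 = 46.8% → the international pool
Business: Pool A 34/40 = 85.0%, the international pool 35/36 = 97.2% → the international pool
Overall: Pool A 73/152 = 48.0%, the international pool 85/149 = 57.0% → the international pool
The international pool wins overall and in every department group — no reversal.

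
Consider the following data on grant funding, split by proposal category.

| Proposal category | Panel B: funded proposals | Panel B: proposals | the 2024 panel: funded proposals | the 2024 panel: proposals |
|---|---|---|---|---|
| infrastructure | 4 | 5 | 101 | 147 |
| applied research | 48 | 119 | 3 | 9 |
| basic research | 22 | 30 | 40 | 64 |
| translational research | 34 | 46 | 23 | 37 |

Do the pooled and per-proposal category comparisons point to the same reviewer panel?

No

Infrastructure: Panel B 4/5 = 80.0%, the 2024 panel 101/147 = 68.7% → Panel B
Applied research: Panel B 48/119 = 40.3%, the 2024 panel 3/9 = 33.3% → Panel B
Basic research: Panel B 22/30 = 73.3%, the 2024 panel 40/64 = 62.5% → Panel B
Translational research: Panel B 34/46 = 73.9%, the 2024 panel 23/37 = 62.2% → Panel B
Overall: Panel B 108/200 = 54.0%, the 2024 panel 167/257 = 65.0% → the 2024 panel
Panel B wins each proposal group but the 2024 panel wins overall — the comparison reverses. Panel B's proposals skew toward applied research, which has a lower base rate.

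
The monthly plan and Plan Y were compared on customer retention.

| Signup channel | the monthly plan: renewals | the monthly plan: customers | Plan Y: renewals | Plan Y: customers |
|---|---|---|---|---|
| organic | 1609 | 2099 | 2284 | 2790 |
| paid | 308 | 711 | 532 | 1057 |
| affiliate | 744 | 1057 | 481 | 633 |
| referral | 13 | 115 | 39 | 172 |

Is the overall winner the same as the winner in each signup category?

Yes

Organic: the monthly plan 1609/2099 = 76.7%, Plan Y 2284/2790 = 81.9% → Plan Y
Paid: the monthly plan 308/711 = 43.3%, Plan Y 532/1057 = 50.3% → Plan Y
Affiliate: the monthly plan 744/1057 = 70.4%, Plan Y 481/633 = 76.0% → Plan Y
Referral: the monthly plan 13/115 = 11.3%, Plan Y 39/172 = 22.7% → Plan Y
Overall: the monthly plan 2674/3982 = 67.2%, Plan Y 3336/4652 = 71.7% → Plan Y
Plan Y wins overall and in every signup group — no reversal.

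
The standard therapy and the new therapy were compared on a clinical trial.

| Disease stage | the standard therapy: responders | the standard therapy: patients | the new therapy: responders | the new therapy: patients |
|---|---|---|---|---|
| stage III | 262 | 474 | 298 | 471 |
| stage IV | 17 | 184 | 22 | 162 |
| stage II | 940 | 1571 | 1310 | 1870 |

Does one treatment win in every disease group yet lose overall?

No

Stage III: the standard therapy 262/474 = 55.3%, the new therapy 298/471 = 63.3% → the new therapy
Stage IV: the standard therapy 17/184 = 9.2%, the new therapy 22/162 = 13.6% → the new therapy
Stage II: the standard therapy 940/1571 = 59.8%, the new therapy 1310/1870 = 70.1% → the new therapy
Overall: the standard therapy 1219/2229 = 54.7%, the new therapy 1630/2503 = 65.1% → the new therapy
The new therapy wins overall and in every disease group — no reversal.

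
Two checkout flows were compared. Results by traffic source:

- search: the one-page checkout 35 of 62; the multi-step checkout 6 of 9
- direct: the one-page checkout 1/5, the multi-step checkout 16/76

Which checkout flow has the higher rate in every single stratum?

Search: the one-page checkout 35/62 = 56.5%, the multi-step checkout 6/9 = 66.7% → the multi-step checkout
Direct: the one-page checkout 1/5 = 20.0%, the multi-step checkout 16/76 = 21.1% → the multi-step checkout
The multi-step checkout has the higher rate in both groups.

the multi-step checkout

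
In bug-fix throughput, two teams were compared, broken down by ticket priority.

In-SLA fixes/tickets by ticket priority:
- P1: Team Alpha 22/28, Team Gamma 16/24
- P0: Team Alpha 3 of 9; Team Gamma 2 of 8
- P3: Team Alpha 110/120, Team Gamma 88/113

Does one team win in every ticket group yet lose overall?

P1: Team Alpha 22/28 = 78.6%, Team Gamma 16/24 = 66.7% → Team Alpha
P0: Team Alpha 3/9 = 33.3%, Team Gamma 2/8 = 25.0% → Team Alpha
P3: Team Alpha 110/120 = 91.7%, Team Gamma 88/113 = 77.9% → Team Alpha
Overall: Team Alpha 135/157 = 86.0%, Team Gamma 106/145 = 73.1% → Team Alpha
Team Alpha wins overall and in every ticket group — no reversal.

No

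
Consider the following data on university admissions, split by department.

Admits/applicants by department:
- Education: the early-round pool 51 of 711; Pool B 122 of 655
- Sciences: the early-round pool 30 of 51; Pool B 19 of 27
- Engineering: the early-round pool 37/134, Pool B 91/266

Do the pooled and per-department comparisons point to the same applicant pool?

Education: the early-round pool 51/711 = 7.2%, Pool B 122/655 = 18.6% → Pool B
Sciences: the early-round pool 30/51 = 58.8%, Pool B 19/27 = 70.4% → Pool B
Engineering: the early-round pool 37/134 = 27.6%, Pool B 91/266 = 34.2% → Pool B
Overall: the early-round pool 118/896 = 13.2%, Pool B 232/948 = 24.5% → Pool B
Pool B wins overall and in every department group — no reversal.

Yes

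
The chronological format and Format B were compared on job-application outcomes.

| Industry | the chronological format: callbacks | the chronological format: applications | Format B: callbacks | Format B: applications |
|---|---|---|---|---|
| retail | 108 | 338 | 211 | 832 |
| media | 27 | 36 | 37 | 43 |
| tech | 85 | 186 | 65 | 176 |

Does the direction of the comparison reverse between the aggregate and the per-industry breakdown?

No

Retail: the chronological format 108/338 = 32.0%, Format B 211/832 = 25.4% → the chronological format
Media: the chronological format 27/36 = 75.0%, Format B 37/43 = 86.0% → Format B
Tech: the chronological format 85/186 = 45.7%, Format B 65/176 = 36.9% → the chronological format
Overall: the chronological format 220/560 = 39.3%, Format B 313/1051 = 29.8% → the chronological format
Neither sweeps: the chronological format wins 2 of 3 groups, Format B wins 1. The chronological format wins overall but not every group — no Simpson reversal.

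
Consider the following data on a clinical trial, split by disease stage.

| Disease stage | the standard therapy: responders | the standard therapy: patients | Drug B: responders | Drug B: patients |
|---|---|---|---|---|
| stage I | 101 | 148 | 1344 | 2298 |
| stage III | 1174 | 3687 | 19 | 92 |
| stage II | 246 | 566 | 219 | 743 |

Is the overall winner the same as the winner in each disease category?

Stage I: the standard therapy 101/148 = 68.2%, Drug B 1344/2298 = 58.5% → the standard therapy
Stage III: the standard therapy 1174/3687 = 31.8%, Drug B 19/92 = 20.7% → the standard therapy
Stage II: the standard therapy 246/566 = 43.5%, Drug B 219/743 = 29.5% → the standard therapy
Overall: the standard therapy 1521/4401 = 34.6%, Drug B 1582/3133 = 50.5% → Drug B
The standard therapy wins each disease group but Drug B wins overall — the comparison reverses. The standard therapy's patients skew toward stage III, which has a lower base rate.

No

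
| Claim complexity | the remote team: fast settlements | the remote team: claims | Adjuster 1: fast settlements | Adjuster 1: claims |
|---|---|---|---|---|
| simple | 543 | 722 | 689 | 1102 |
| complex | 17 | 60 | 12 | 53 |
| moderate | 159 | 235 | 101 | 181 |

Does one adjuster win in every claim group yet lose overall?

No

Simple: the remote team 543/722 = 75.2%, Adjuster 1 689/1102 = 62.5% → the remote team
Complex: the remote team 17/60 = 28.3%, Adjuster 1 12/53 = 22.6% → the remote team
Moderate: the remote team 159/235 = 67.7%, Adjuster 1 101/181 = 55.8% → the remote team
Overall: the remote team 719/1017 = 70.7%, Adjuster 1 802/1336 = 60.0% → the remote team
The remote team wins overall and in every claim group — no reversal.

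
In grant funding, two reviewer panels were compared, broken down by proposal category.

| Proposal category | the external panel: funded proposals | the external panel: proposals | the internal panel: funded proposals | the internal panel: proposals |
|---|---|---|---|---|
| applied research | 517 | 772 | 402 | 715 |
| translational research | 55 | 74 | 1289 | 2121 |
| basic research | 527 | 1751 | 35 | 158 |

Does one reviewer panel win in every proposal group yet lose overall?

Applied research: the external panel 517/772 = 67.0%, the internal panel 402/715 = 56.2% → the external panel
Translational research: the external panel 55/74 = 74.3%, the internal panel 1289/2121 = 60.8% → the external panel
Basic research: the external panel 527/1751 = 30.1%, the internal panel 35/158 = 22.2% → the external panel
Overall: the external panel 1099/2597 = 42.3%, the internal panel 1726/2994 = 57.6% → the internal panel
The external panel wins each proposal group but the internal panel wins overall — the comparison reverses. The external panel's proposals skew toward basic research, which has a lower base rate.

Yes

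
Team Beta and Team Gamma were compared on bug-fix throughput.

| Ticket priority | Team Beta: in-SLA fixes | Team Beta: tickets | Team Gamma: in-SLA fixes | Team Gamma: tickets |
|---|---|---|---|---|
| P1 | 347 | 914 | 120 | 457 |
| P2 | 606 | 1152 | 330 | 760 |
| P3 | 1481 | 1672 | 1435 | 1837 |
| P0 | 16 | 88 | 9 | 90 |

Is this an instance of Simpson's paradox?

No

P1: Team Beta 347/914 = 38.0%, Team Gamma 120/457 = 26.3% → Team Beta
P2: Team Beta 606/1152 = 52.6%, Team Gamma 330/760 = 43.4% → Team Beta
P3: Team Beta 1481/1672 = 88.6%, Team Gamma 1435/1837 = 78.1% → Team Beta
P0: Team Beta 16/88 = 18.2%, Team Gamma 9/90 = 10.0% → Team Beta
Overall: Team Beta 2450/3826 = 64.0%, Team Gamma 1894/3144 = 60.2% → Team Beta
Team Beta wins overall and in every ticket group — no reversal.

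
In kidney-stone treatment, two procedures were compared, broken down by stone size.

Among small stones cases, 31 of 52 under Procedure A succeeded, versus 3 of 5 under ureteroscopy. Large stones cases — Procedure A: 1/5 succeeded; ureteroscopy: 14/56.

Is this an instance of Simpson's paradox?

Yes

Small stones: Procedure A 31/52 = 59.6%, ureteroscopy 3/5 = 60.0% → ureteroscopy
Large stones: Procedure A 1/5 = 20.0%, ureteroscopy 14/56 = 25.0% → ureteroscopy
Overall: Procedure A 32/57 = 56.1%, ureteroscopy 17/61 = 27.9% → Procedure A
Ureteroscopy wins each stone group but Procedure A wins overall — the comparison reverses. Ureteroscopy's cases skew toward large stones, which has a lower base rate.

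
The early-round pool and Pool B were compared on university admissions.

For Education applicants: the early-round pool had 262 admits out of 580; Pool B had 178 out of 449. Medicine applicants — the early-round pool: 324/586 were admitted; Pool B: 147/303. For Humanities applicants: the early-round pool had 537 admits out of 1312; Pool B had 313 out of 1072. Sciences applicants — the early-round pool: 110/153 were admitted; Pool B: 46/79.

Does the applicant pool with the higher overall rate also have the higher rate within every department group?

Yes

Education: the early-round pool 262/580 = 45.2%, Pool B 178/449 = 39.6% → the early-round pool
Medicine: the early-round pool 324/586 = 55.3%, Pool B 147/303 = 48.5% → the early-round pool
Humanities: the early-round pool 537/1312 = 40.9%, Pool B 313/1072 = 29.2% → the early-round pool
Sciences: the early-round pool 110/153 = 71.9%, Pool B 46/79 = 58.2% → the early-round pool
Overall: the early-round pool 1233/2631 = 46.9%, Pool B 684/1903 = 35.9% → the early-round pool
The early-round pool wins overall and in every department group — no reversal.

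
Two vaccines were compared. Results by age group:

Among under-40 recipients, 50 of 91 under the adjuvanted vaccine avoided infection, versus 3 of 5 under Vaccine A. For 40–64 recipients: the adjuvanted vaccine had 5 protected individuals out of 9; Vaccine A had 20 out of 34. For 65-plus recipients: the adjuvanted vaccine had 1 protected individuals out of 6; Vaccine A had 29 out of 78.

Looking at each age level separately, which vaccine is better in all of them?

Vaccine A

Under-40: the adjuvanted vaccine 50/91 = 54.9%, Vaccine A 3/5 = 60.0% → Vaccine A
40–64: the adjuvanted vaccine 5/9 = 55.6%, Vaccine A 20/34 = 58.8% → Vaccine A
65-plus: the adjuvanted vaccine 1/6 = 16.7%, Vaccine A 29/78 = 37.2% → Vaccine A
Vaccine A has the higher rate in all 3 groups.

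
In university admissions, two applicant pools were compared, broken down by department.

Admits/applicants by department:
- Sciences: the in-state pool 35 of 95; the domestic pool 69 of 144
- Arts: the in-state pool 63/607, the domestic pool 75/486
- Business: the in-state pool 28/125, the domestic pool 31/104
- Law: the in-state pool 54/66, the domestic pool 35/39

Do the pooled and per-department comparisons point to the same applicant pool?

Yes

Sciences: the in-state pool 35/95 = 36.8%, the domestic pool 69/144 = 47.9% → the domestic pool
Arts: the in-state pool 63/607 = 10.4%, the domestic pool 75/486 = 15.4% → the domestic pool
Business: the in-state pool 28/125 = 22.4%, the domestic pool 31/104 = 29.8% → the domestic pool
Law: the in-state pool 54/66 = 81.8%, the domestic pool 35/39 = 89.7% → the domestic pool
Overall: the in-state pool 180/893 = 20.2%, the domestic pool 210/773 = 27.2% → the domestic pool
The domestic pool wins overall and in every department group — no reversal.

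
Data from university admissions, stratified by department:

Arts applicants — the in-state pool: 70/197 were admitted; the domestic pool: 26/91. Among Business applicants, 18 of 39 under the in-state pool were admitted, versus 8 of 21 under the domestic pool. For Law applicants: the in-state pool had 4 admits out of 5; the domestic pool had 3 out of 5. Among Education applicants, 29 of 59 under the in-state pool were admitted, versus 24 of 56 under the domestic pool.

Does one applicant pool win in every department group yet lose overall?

No

Arts: the in-state pool 70/197 = 35.5%, the domestic pool 26/91 = 28.6% → the in-state pool
Business: the in-state pool 18/39 = 46.2%, the domestic pool 8/21 = 38.1% → the in-state pool
Law: the in-state pool 4/5 = 80.0%, the domestic pool 3/5 = 60.0% → the in-state pool
Education: the in-state pool 29/59 = 49.2%, the domestic pool 24/56 = 42.9% → the in-state pool
Overall: the in-state pool 121/300 = 40.3%, the domestic pool 61/173 = 35.3% → the in-state pool
The in-state pool wins overall and in every department group — no reversal.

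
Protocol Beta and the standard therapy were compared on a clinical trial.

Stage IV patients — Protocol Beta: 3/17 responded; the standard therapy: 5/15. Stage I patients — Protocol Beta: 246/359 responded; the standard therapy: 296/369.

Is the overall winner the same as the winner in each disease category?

Yes

Stage IV: Protocol Beta 3/17 = 17.6%, the standard therapy 5/15 = 33.3% → the standard therapy
Stage I: Protocol Beta 246/359 = 68.5%, the standard therapy 296/369 = 80.2% → the standard therapy
Overall: Protocol Beta 249/376 = 66.2%, the standard therapy 301/384 = 78.4% → the standard therapy
The standard therapy wins overall and in every disease group — no reversal.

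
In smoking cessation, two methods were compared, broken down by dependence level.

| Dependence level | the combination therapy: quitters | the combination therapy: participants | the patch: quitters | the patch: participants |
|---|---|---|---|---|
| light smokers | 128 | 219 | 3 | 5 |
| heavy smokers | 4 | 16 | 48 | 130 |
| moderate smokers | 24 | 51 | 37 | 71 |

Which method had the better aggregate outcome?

the combination therapy

Light smokers: the combination therapy 128/219 = 58.4%, the patch 3/5 = 60.0% → the patch
Heavy smokers: the combination therapy 4/16 = 25.0%, the patch 48/130 = 36.9% → the patch
Moderate smokers: the combination therapy 24/51 = 47.1%, the patch 37/71 = 52.1% → the patch
Overall: the combination therapy 156/286 = 54.5%, the patch 88/206 = 42.7% → the combination therapy
(The patch wins every dependence group but the combination therapy wins overall — the patch's participants skew toward the low-rate heavy smokers group.)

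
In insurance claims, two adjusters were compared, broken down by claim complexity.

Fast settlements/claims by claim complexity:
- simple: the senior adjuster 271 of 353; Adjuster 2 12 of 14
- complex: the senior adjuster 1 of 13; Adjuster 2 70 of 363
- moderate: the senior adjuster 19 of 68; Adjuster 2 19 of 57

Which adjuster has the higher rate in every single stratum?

Simple: the senior adjuster 271/353 = 76.8%, Adjuster 2 12/14 = 85.7% → Adjuster 2
Complex: the senior adjuster 1/13 = 7.7%, Adjuster 2 70/363 = 19.3% → Adjuster 2
Moderate: the senior adjuster 19/68 = 27.9%, Adjuster 2 19/57 = 33.3% → Adjuster 2
Adjuster 2 has the higher rate in all 3 groups.

Adjuster 2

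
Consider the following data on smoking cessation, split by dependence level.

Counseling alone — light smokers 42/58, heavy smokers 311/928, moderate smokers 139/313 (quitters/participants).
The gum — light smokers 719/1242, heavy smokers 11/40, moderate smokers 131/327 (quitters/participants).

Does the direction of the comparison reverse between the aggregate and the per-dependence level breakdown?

Light smokers: counseling alone 42/58 = 72.4%, the gum 719/1242 = 57.9% → counseling alone
Heavy smokers: counseling alone 311/928 = 33.5%, the gum 11/40 = 27.5% → counseling alone
Moderate smokers: counseling alone 139/313 = 44.4%, the gum 131/327 = 40.1% → counseling alone
Overall: counseling alone 492/1299 = 37.9%, the gum 861/1609 = 53.5% → the gum
Counseling alone wins each dependence group but the gum wins overall — the comparison reverses. Counseling alone's participants skew toward heavy smokers, which has a lower base rate.

Yes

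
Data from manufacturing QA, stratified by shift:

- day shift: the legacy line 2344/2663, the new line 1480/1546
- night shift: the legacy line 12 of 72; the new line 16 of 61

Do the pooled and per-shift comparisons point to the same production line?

Day shift: the legacy line 2344/2663 = 88.0%, the new line 1480/1546 = 95.7% → the new line
Night shift: the legacy line 12/72 = 16.7%, the new line 16/61 = 26.2% → the new line
Overall: the legacy line 2356/2735 = 86.1%, the new line 1496/1607 = 93.1% → the new line
The new line wins overall and in every shift group — no reversal.

Yes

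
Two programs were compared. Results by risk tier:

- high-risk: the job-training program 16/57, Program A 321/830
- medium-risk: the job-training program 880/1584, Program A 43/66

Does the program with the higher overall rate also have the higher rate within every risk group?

High-risk: the job-training program 16/57 = 28.1%, Program A 321/830 = 38.7% → Program A
Medium-risk: the job-training program 880/1584 = 55.6%, Program A 43/66 = 65.2% → Program A
Overall: the job-training program 896/1641 = 54.6%, Program A 364/896 = 40.6% → the job-training program
Program A wins each risk group but the job-training program wins overall — the comparison reverses. Program A's participants skew toward high-risk, which has a lower base rate.

No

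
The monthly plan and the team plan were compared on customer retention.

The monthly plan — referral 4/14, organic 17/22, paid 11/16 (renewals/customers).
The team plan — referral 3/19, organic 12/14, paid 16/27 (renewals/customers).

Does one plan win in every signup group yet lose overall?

No

Referral: the monthly plan 4/14 = 28.6%, the team plan 3/19 = 15.8% → the monthly plan
Organic: the monthly plan 17/22 = 77.3%, the team plan 12/14 = 85.7% → the team plan
Paid: the monthly plan 11/16 = 68.8%, the team plan 16/27 = 59.3% → the monthly plan
Overall: the monthly plan 32/52 = 61.5%, the team plan 31/60 = 51.7% → the monthly plan
Neither sweeps: the monthly plan wins 2 of 3 groups, the team plan wins 1. The monthly plan wins overall but not every group — no Simpson reversal.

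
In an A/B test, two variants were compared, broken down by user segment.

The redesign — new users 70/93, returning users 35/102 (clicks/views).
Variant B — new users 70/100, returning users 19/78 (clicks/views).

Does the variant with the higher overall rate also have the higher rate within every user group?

New users: the redesign 70/93 = 75.3%, Variant B 70/100 = 70.0% → the redesign
Returning users: the redesign 35/102 = 34.3%, Variant B 19/78 = 24.4% → the redesign
Overall: the redesign 105/195 = 53.8%, Variant B 89/178 = 50.0% → the redesign
The redesign wins overall and in every user group — no reversal.

Yes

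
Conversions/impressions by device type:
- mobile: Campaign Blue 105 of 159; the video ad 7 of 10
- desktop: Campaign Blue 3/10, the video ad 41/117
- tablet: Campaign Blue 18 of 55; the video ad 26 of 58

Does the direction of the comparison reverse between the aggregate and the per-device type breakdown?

Yes

Mobile: Campaign Blue 105/159 = 66.0%, the video ad 7/10 = 70.0% → the video ad
Desktop: Campaign Blue 3/10 = 30.0%, the video ad 41/117 = 35.0% → the video ad
Tablet: Campaign Blue 18/55 = 32.7%, the video ad 26/58 = 44.8% → the video ad
Overall: Campaign Blue 126/224 = 56.2%, the video ad 74/185 = 40.0% → Campaign Blue
The video ad wins each device group but Campaign Blue wins overall — the comparison reverses. The video ad's impressions skew toward desktop, which has a lower base rate.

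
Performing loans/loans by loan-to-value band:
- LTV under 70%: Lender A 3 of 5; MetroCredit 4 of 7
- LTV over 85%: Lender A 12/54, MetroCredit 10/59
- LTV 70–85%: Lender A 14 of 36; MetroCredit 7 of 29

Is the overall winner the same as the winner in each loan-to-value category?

LTV under 70%: Lender A 3/5 = 60.0%, MetroCredit 4/7 = 57.1% → Lender A
LTV over 85%: Lender A 12/54 = 22.2%, MetroCredit 10/59 = 16.9% → Lender A
LTV 70–85%: Lender A 14/36 = 38.9%, MetroCredit 7/29 = 24.1% → Lender A
Overall: Lender A 29/95 = 30.5%, MetroCredit 21/95 = 22.1% → Lender A
Lender A wins overall and in every loan-to-value group — no reversal.

Yes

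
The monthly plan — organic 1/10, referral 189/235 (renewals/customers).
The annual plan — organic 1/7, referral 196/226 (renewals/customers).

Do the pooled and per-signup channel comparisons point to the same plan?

Yes

Organic: the monthly plan 1/10 = 10.0%, the annual plan 1/7 = 14.3% → the annual plan
Referral: the monthly plan 189/235 = 80.4%, the annual plan 196/226 = 86.7% → the annual plan
Overall: the monthly plan 190/245 = 77.6%, the annual plan 197/233 = 84.5% → the annual plan
The annual plan wins overall and in every signup group — no reversal.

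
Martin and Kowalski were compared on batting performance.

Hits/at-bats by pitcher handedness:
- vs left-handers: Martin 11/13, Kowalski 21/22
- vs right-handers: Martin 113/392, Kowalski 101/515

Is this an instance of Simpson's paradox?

Vs left-handers: Martin 11/13 = 84.6%, Kowalski 21/22 = 95.5% → Kowalski
Vs right-handers: Martin 113/392 = 28.8%, Kowalski 101/515 = 19.6% → Martin
Overall: Martin 124/405 = 30.6%, Kowalski 122/537 = 22.7% → Martin
Neither sweeps: Martin wins 1 of 2 groups, Kowalski wins 1. Martin wins overall but not every group — no Simpson reversal.

No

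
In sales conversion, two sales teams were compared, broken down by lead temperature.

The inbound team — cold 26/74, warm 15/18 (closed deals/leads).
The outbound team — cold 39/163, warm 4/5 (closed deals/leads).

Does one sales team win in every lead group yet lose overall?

No

Cold: the inbound team 26/74 = 35.1%, the outbound team 39/163 = 23.9% → the inbound team
Warm: the inbound team 15/18 = 83.3%, the outbound team 4/5 = 80.0% → the inbound team
Overall: the inbound team 41/92 = 44.6%, the outbound team 43/168 = 25.6% → the inbound team
The inbound team wins overall and in every lead group — no reversal.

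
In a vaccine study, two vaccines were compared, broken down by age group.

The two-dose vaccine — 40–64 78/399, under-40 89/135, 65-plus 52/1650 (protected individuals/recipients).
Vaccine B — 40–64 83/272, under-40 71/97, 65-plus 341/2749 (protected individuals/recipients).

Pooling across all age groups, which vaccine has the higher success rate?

Vaccine B

40–64: the two-dose vaccine 78/399 = 19.5%, Vaccine B 83/272 = 30.5% → Vaccine B
Under-40: the two-dose vaccine 89/135 = 65.9%, Vaccine B 71/97 = 73.2% → Vaccine B
65-plus: the two-dose vaccine 52/1650 = 3.2%, Vaccine B 341/2749 = 12.4% → Vaccine B
Overall: the two-dose vaccine 219/2184 = 10.0%, Vaccine B 495/3118 = 15.9% → Vaccine B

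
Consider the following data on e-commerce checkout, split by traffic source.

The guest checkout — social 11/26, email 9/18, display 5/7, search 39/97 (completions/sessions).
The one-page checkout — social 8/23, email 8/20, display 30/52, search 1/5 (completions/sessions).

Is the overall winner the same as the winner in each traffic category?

Social: the guest checkout 11/26 = 42.3%, the one-page checkout 8/23 = 34.8% → the guest checkout
Email: the guest checkout 9/18 = 50.0%, the one-page checkout 8/20 = 40.0% → the guest checkout
Display: the guest checkout 5/7 = 71.4%, the one-page checkout 30/52 = 57.7% → the guest checkout
Search: the guest checkout 39/97 = 40.2%, the one-page checkout 1/5 = 20.0% → the guest checkout
Overall: the guest checkout 64/148 = 43.2%, the one-page checkout 47/100 = 47.0% → the one-page checkout
The guest checkout wins each traffic group but the one-page checkout wins overall — the comparison reverses. The guest checkout's sessions skew toward search, which has a lower base rate.

No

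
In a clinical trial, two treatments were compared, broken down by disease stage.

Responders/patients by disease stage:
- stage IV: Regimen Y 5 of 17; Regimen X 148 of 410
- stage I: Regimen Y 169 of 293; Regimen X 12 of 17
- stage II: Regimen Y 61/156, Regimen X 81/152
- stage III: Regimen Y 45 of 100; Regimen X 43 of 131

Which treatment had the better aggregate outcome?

Stage IV: Regimen Y 5/17 = 29.4%, Regimen X 148/410 = 36.1% → Regimen X
Stage I: Regimen Y 169/293 = 57.7%, Regimen X 12/17 = 70.6% → Regimen X
Stage II: Regimen Y 61/156 = 39.1%, Regimen X 81/152 = 53.3% → Regimen X
Stage III: Regimen Y 45/100 = 45.0%, Regimen X 43/131 = 32.8% → Regimen Y
Overall: Regimen Y 280/566 = 49.5%, Regimen X 284/710 = 40.0% → Regimen Y
(Neither sweeps every disease group, but Regimen Y has the higher pooled rate.)

Regimen Y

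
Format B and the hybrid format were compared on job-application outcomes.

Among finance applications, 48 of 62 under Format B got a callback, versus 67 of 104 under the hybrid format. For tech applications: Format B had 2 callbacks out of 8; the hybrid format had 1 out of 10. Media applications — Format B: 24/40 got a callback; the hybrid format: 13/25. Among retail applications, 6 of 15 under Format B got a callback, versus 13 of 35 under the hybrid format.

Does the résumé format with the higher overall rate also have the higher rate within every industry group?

Yes

Finance: Format B 48/62 = 77.4%, the hybrid format 67/104 = 64.4% → Format B
Tech: Format B 2/8 = 25.0%, the hybrid format 1/10 = 10.0% → Format B
Media: Format B 24/40 = 60.0%, the hybrid format 13/25 = 52.0% → Format B
Retail: Format B 6/15 = 40.0%, the hybrid format 13/35 = 37.1% → Format B
Overall: Format B 80/125 = 64.0%, the hybrid format 94/174 = 54.0% → Format B
Format B wins overall and in every industry group — no reversal.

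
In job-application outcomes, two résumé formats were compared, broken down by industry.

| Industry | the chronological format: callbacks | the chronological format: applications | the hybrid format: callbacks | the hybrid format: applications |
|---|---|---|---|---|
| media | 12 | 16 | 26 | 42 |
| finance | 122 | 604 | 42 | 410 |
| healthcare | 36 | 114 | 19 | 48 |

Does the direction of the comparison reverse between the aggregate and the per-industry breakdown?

Media: the chronological format 12/16 = 75.0%, the hybrid format 26/42 = 61.9% → the chronological format
Finance: the chronological format 122/604 = 20.2%, the hybrid format 42/410 = 10.2% → the chronological format
Healthcare: the chronological format 36/114 = 31.6%, the hybrid format 19/48 = 39.6% → the hybrid format
Overall: the chronological format 170/734 = 23.2%, the hybrid format 87/500 = 17.4% → the chronological format
Neither sweeps: the chronological format wins 2 of 3 groups, the hybrid format wins 1. The chronological format wins overall but not every group — no Simpson reversal.

No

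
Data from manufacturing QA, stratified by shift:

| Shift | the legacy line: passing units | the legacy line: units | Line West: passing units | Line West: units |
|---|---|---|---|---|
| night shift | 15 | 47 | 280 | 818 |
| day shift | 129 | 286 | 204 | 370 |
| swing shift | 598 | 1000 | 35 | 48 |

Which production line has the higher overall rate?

the legacy line

Night shift: the legacy line 15/47 = 31.9%, Line West 280/818 = 34.2% → Line West
Day shift: the legacy line 129/286 = 45.1%, Line West 204/370 = 55.1% → Line West
Swing shift: the legacy line 598/1000 = 59.8%, Line West 35/48 = 72.9% → Line West
Overall: the legacy line 742/1333 = 55.7%, Line West 519/1236 = 42.0% → the legacy line
(Line West wins every shift group but the legacy line wins overall — Line West's units skew toward the low-rate night shift group.)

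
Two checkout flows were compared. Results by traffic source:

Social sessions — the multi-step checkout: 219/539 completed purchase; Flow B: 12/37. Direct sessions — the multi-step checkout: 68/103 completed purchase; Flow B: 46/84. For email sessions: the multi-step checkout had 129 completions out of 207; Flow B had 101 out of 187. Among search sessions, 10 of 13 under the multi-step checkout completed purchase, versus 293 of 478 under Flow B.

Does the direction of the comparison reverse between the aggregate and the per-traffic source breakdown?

Social: the multi-step checkout 219/539 = 40.6%, Flow B 12/37 = 32.4% → the multi-step checkout
Direct: the multi-step checkout 68/103 = 66.0%, Flow B 46/84 = 54.8% → the multi-step checkout
Email: the multi-step checkout 129/207 = 62.3%, Flow B 101/187 = 54.0% → the multi-step checkout
Search: the multi-step checkout 10/13 = 76.9%, Flow B 293/478 = 61.3% → the multi-step checkout
Overall: the multi-step checkout 426/862 = 49.4%, Flow B 452/786 = 57.5% → Flow B
The multi-step checkout wins each traffic group but Flow B wins overall — the comparison reverses. The multi-step checkout's sessions skew toward social, which has a lower base rate.

Yes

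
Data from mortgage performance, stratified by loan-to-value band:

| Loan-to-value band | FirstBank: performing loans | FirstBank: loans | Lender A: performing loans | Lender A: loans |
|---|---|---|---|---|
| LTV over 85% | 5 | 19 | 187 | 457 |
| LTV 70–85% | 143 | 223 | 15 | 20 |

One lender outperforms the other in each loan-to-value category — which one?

Lender A

LTV over 85%: FirstBank 5/19 = 26.3%, Lender A 187/457 = 40.9% → Lender A
LTV 70–85%: FirstBank 143/223 = 64.1%, Lender A 15/20 = 75.0% → Lender A
Lender A has the higher rate in both groups.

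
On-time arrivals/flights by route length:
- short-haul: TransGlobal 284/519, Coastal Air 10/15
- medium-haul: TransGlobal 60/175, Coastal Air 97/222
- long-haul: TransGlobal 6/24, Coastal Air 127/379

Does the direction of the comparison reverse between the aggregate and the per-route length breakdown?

Yes

Short-haul: TransGlobal 284/519 = 54.7%, Coastal Air 10/15 = 66.7% → Coastal Air
Medium-haul: TransGlobal 60/175 = 34.3%, Coastal Air 97/222 = 43.7% → Coastal Air
Long-haul: TransGlobal 6/24 = 25.0%, Coastal Air 127/379 = 33.5% → Coastal Air
Overall: TransGlobal 350/718 = 48.7%, Coastal Air 234/616 = 38.0% → TransGlobal
Coastal Air wins each route group but TransGlobal wins overall — the comparison reverses. Coastal Air's flights skew toward long-haul, which has a lower base rate.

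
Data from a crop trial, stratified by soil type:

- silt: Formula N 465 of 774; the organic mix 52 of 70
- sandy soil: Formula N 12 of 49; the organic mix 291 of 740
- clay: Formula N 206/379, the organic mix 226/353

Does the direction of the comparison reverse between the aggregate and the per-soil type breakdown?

Yes

Silt: Formula N 465/774 = 60.1%, the organic mix 52/70 = 74.3% → the organic mix
Sandy soil: Formula N 12/49 = 24.5%, the organic mix 291/740 = 39.3% → the organic mix
Clay: Formula N 206/379 = 54.4%, the organic mix 226/353 = 64.0% → the organic mix
Overall: Formula N 683/1202 = 56.8%, the organic mix 569/1163 = 48.9% → Formula N
The organic mix wins each soil group but Formula N wins overall — the comparison reverses. The organic mix's plots skew toward sandy soil, which has a lower base rate.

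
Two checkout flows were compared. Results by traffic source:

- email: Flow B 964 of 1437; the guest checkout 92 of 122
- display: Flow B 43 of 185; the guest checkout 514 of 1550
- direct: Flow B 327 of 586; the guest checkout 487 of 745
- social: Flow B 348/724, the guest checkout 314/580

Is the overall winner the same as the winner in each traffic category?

No

Email: Flow B 964/1437 = 67.1%, the guest checkout 92/122 = 75.4% → the guest checkout
Display: Flow B 43/185 = 23.2%, the guest checkout 514/1550 = 33.2% → the guest checkout
Direct: Flow B 327/586 = 55.8%, the guest checkout 487/745 = 65.4% → the guest checkout
Social: Flow B 348/724 = 48.1%, the guest checkout 314/580 = 54.1% → the guest checkout
Overall: Flow B 1682/2932 = 57.4%, the guest checkout 1407/2997 = 46.9% → Flow B
The guest checkout wins each traffic group but Flow B wins overall — the comparison reverses. The guest checkout's sessions skew toward display, which has a lower base rate.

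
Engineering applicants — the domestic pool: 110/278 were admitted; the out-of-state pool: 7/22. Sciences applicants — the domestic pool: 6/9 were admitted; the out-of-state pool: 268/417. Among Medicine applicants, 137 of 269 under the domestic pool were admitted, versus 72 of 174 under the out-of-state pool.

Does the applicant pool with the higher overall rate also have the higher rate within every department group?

Engineering: the domestic pool 110/278 = 39.6%, the out-of-state pool 7/22 = 31.8% → the domestic pool
Sciences: the domestic pool 6/9 = 66.7%, the out-of-state pool 268/417 = 64.3% → the domestic pool
Medicine: the domestic pool 137/269 = 50.9%, the out-of-state pool 72/174 = 41.4% → the domestic pool
Overall: the domestic pool 253/556 = 45.5%, the out-of-state pool 347/613 = 56.6% → the out-of-state pool
The domestic pool wins each department group but the out-of-state pool wins overall — the comparison reverses. The domestic pool's applicants skew toward Engineering, which has a lower base rate.

No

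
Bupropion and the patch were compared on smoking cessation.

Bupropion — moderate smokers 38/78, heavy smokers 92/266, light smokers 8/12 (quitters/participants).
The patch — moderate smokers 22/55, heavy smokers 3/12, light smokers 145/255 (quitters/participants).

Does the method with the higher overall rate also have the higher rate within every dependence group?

No

Moderate smokers: bupropion 38/78 = 48.7%, the patch 22/55 = 40.0% → bupropion
Heavy smokers: bupropion 92/266 = 34.6%, the patch 3/12 = 25.0% → bupropion
Light smokers: bupropion 8/12 = 66.7%, the patch 145/255 = 56.9% → bupropion
Overall: bupropion 138/356 = 38.8%, the patch 170/322 = 52.8% → the patch
Bupropion wins each dependence group but the patch wins overall — the comparison reverses. Bupropion's participants skew toward heavy smokers, which has a lower base rate.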